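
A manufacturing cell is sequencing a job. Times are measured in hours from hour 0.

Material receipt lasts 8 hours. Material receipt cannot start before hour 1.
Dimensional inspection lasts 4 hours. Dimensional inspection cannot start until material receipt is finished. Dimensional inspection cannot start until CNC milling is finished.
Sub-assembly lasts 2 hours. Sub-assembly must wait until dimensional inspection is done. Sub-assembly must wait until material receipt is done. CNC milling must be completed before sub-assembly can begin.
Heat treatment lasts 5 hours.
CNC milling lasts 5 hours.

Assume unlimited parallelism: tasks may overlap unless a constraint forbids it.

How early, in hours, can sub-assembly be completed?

15

CNC milling has no prerequisites, so it starts at hour 0 and finishes at hour 5.
Material receipt cannot begin until its own release at hour 1. It runs from hour 1 to 1 + 8 = hour 9.
For dimensional inspection: material receipt (finishes hour 9); CNC milling (finishes hour 5). Taking the maximum gives a start of hour 9, and it finishes at 9 + 4 = hour 13.
Sub-assembly cannot start until dimensional inspection (finishes hour 13); material receipt (finishes hour 9); CNC milling (finishes hour 5). The controlling bound is hour 13, so sub-assembly finishes at 13 + 2 = hour 15.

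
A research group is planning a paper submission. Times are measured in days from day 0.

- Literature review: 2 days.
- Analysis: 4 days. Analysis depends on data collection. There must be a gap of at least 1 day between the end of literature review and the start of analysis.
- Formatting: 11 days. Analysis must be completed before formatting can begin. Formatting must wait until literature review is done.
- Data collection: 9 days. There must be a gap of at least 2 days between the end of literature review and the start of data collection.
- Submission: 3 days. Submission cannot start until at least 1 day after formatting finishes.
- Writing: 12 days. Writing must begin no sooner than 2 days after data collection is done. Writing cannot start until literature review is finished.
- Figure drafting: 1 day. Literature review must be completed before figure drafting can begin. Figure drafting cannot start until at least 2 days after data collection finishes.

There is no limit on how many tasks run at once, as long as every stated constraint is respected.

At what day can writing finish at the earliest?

27

Literature review can start immediately at day 0; it finishes at day 2.
Data collection cannot begin until literature review (finishes day 2, plus 2-day gap → day 4). It runs from day 4 to 4 + 9 = day 13.
Writing cannot start until data collection (finishes day 13, plus 2-day gap → day 15); literature review (finishes day 2). The controlling bound is day 15, so writing finishes at 15 + 12 = day 27.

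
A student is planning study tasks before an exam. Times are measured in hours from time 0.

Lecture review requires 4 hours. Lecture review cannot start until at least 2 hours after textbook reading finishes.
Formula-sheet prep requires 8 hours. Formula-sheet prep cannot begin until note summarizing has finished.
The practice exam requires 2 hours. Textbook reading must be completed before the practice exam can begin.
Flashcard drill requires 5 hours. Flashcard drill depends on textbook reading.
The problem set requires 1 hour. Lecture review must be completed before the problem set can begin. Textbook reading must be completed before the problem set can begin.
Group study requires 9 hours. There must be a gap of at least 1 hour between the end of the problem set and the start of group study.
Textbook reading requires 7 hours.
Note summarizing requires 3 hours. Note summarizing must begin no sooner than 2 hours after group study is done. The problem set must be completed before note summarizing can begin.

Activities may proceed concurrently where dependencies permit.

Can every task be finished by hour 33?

No

Textbook reading has no prerequisites, so it starts at hour 0 and finishes at hour 7.
The practice exam waits on textbook reading (finishes hour 7), so it starts at hour 7 and finishes at 7 + 2 = hour 9.
Flashcard drill waits on textbook reading (finishes hour 7), so it starts at hour 7 and finishes at 7 + 5 = hour 12.
After textbook reading (finishes hour 7, plus 2-hour gap → hour 9), lecture review can start at hour 9 and finishes at hour 13.
The problem set has to wait for lecture review (finishes hour 13); textbook reading (finishes hour 7). The latest of these is hour 13, so the problem set runs hour 13 to 13 + 1 = hour 14.
Group study cannot begin until the problem set (finishes hour 14, plus 1-hour gap → hour 15). It runs from hour 15 to 15 + 9 = hour 24.
For note summarizing: group study (finishes hour 24, plus 2-hour gap → hour 26); the problem set (finishes hour 14). Taking the maximum gives a start of hour 26, and it finishes at 26 + 3 = hour 29.
After note summarizing (finishes hour 29), formula-sheet prep can start at hour 29 and finishes at hour 37.
The earliest everything can be done is hour 37, which is after the deadline of 33, so it is not possible.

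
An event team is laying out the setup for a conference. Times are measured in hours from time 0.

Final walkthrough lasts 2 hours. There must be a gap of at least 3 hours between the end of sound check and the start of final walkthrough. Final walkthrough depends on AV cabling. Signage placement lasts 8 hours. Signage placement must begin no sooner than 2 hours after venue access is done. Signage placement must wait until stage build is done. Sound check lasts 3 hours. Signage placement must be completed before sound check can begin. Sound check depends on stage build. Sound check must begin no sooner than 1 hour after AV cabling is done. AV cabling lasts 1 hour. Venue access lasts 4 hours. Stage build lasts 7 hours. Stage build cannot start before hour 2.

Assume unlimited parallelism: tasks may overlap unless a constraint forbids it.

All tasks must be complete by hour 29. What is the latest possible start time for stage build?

To finish by hour 29, final walkthrough (duration 2) must start no later than hour 27.
Since final walkthrough (must start by hour 27, minus 3-hour gap → hour 24) depends on it, sound check must finish by hour 24. Backing off its 3-hour duration gives a latest start of hour 21.
Signage placement has to be done before sound check (must start by hour 21). That means finishing by hour 21, i.e. starting by 21 − 8 = hour 13.
Stage build has several dependents: signage placement (must start by hour 13); sound check (must start by hour 21). The earliest of those limits is hour 13, so stage build must start by 13 − 7 = hour 6.

6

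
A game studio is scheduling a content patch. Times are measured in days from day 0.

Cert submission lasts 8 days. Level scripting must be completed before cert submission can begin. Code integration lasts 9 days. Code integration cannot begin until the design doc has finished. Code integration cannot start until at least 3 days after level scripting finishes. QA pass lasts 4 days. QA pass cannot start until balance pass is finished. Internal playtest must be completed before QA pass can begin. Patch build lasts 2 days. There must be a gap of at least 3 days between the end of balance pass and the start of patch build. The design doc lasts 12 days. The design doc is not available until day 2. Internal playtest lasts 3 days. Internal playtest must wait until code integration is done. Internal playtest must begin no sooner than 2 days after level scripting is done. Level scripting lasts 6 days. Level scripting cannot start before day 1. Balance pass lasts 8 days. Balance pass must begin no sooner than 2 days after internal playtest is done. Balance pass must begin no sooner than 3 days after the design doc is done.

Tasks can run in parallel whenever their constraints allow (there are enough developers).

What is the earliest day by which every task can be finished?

After its own release at day 1, level scripting can start at day 1 and finishes at day 7.
After level scripting (finishes day 7), cert submission can start at day 7 and finishes at day 15.
The design doc waits on its own release at day 2, so it starts at day 2 and finishes at 2 + 12 = day 14.
For code integration: the design doc (finishes day 14); level scripting (finishes day 7, plus 3-day gap → day 10). Taking the maximum gives a start of day 14, and it finishes at 14 + 9 = day 23.
Internal playtest has to wait for code integration (finishes day 23); level scripting (finishes day 7, plus 2-day gap → day 9). The latest of these is day 23, so internal playtest runs day 23 to 23 + 3 = day 26.
Balance pass needs all of internal playtest (finishes day 26, plus 2-day gap → day 28); the design doc (finishes day 14, plus 3-day gap → day 17). That puts its earliest start at day 28; it finishes at 28 + 8 = day 36.
Patch build waits on balance pass (finishes day 36, plus 3-day gap → day 39), so it starts at day 39 and finishes at 39 + 2 = day 41.
QA pass needs all of balance pass (finishes day 36); internal playtest (finishes day 26). That puts its earliest start at day 36; it finishes at 36 + 4 = day 40.
All tasks are finished once the last one completes. Finish times: The design doc at 14, Level scripting at 7, Code integration at 23, Internal playtest at 26, Balance pass at 36, QA pass at 40, Cert submission at 15, Patch build at 41. The latest is day 41.

41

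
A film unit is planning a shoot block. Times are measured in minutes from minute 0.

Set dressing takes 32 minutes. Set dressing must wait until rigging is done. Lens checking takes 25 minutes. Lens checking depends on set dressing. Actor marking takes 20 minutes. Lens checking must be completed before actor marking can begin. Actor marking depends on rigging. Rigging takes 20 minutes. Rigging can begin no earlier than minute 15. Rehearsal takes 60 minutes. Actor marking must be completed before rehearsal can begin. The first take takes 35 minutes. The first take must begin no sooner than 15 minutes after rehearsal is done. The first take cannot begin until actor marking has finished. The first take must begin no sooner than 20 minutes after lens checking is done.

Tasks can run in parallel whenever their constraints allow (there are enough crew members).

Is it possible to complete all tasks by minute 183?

After its own release at minute 15, rigging can start at minute 15 and finishes at minute 35.
After rigging (finishes minute 35), set dressing can start at minute 35 and finishes at minute 67.
Lens checking waits on set dressing (finishes minute 67), so it starts at minute 67 and finishes at 67 + 25 = minute 92.
Actor marking cannot start until lens checking (finishes minute 92); rigging (finishes minute 35). The controlling bound is minute 92, so actor marking finishes at 92 + 20 = minute 112.
Rehearsal waits on actor marking (finishes minute 112), so it starts at minute 112 and finishes at 112 + 60 = minute 172.
The first take cannot start until rehearsal (finishes minute 172, plus 15-minute gap → minute 187); actor marking (finishes minute 112); lens checking (finishes minute 92, plus 20-minute gap → minute 112). The controlling bound is minute 187, so the first take finishes at 187 + 35 = minute 222.
The earliest everything can be done is minute 222, which is after the deadline of 183, so it is not possible.

No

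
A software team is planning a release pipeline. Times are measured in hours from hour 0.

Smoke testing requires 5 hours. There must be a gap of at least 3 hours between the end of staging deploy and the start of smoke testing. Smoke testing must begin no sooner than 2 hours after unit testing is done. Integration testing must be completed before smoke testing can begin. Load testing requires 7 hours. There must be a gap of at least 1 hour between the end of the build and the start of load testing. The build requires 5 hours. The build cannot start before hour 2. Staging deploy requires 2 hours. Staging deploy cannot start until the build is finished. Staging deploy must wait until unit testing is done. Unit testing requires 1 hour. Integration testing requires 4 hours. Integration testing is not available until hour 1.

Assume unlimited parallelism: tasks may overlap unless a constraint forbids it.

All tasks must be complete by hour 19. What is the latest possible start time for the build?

4

Smoke testing must finish by hour 19; it takes 5 hours, so it must start by 19 − 5 = hour 14.
Staging deploy feeds into smoke testing (must start by hour 14, minus 3-hour gap → hour 11); so staging deploy must finish by hour 11 and therefore start by hour 9.
Load testing must finish by hour 19; it takes 7 hours, so it must start by 19 − 7 = hour 12.
The build has several dependents: staging deploy (must start by hour 9); load testing (must start by hour 12, minus 1-hour gap → hour 11). The earliest of those limits is hour 9, so the build must start by 9 − 5 = hour 4.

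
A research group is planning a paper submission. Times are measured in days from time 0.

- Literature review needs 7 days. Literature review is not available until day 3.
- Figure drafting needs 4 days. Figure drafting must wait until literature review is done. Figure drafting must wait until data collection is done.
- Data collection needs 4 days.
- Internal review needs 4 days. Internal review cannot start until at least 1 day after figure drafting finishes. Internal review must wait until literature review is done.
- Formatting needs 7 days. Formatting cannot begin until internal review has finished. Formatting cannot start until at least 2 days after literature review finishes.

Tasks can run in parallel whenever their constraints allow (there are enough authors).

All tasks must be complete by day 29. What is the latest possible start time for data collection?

9

Formatting has no dependents, so it just needs to finish by day 29. Starting by 29 − 7 = day 22 achieves that.
Internal review must finish before formatting (must start by day 22). With a 4-day duration, internal review must start by 22 − 4 = day 18.
Figure drafting must finish before internal review (must start by day 18, minus 1-day gap → day 17). With a 4-day duration, figure drafting must start by 17 − 4 = day 13.
Data collection feeds into figure drafting (must start by day 13); so data collection must finish by day 13 and therefore start by day 9.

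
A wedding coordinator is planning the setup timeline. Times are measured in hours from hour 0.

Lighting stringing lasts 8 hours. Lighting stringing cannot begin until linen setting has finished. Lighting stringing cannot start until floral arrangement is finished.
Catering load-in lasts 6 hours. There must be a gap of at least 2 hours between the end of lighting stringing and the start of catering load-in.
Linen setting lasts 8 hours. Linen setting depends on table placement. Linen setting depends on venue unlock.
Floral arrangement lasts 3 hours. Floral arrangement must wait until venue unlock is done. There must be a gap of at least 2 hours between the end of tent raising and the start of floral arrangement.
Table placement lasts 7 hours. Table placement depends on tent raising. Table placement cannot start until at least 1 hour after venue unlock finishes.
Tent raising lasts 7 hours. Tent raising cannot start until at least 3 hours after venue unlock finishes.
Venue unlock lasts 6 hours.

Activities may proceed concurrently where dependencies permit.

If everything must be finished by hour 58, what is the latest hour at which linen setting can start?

Catering load-in has no dependents, so it just needs to finish by hour 58. Starting by 58 − 6 = hour 52 achieves that.
Since catering load-in (must start by hour 52, minus 2-hour gap → hour 50) depends on it, lighting stringing must finish by hour 50. Backing off its 8-hour duration gives a latest start of hour 42.
Linen setting feeds into lighting stringing (must start by hour 42); so linen setting must finish by hour 42 and therefore start by hour 34.

34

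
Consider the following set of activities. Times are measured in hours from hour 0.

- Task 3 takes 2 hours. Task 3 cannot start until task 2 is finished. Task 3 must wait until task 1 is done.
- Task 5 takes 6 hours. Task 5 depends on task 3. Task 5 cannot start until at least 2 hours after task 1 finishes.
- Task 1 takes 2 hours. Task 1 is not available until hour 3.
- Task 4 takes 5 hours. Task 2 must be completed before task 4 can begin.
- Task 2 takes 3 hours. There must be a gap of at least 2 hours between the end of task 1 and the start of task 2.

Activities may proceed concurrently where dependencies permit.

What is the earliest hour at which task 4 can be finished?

Task 1 cannot begin until its own release at hour 3. It runs from hour 3 to 3 + 2 = hour 5.
Task 2 waits on task 1 (finishes hour 5, plus 2-hour gap → hour 7), so it starts at hour 7 and finishes at 7 + 3 = hour 10.
Task 4 cannot begin until task 2 (finishes hour 10). It runs from hour 10 to 10 + 5 = hour 15.

15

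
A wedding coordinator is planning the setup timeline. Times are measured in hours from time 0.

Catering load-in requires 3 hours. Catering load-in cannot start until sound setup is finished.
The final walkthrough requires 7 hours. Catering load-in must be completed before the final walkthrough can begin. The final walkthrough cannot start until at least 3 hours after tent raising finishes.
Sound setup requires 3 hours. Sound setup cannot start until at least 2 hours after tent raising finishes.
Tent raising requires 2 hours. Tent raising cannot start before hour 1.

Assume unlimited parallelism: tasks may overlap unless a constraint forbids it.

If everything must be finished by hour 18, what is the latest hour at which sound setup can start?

5

Nothing follows the final walkthrough; the deadline of hour 18 is its only limit. It must start by 18 − 7 = hour 11.
Since the final walkthrough (must start by hour 11) depends on it, catering load-in must finish by hour 11. Backing off its 3-hour duration gives a latest start of hour 8.
Sound setup has to be done before catering load-in (must start by hour 8). That means finishing by hour 8, i.e. starting by 8 − 3 = hour 5.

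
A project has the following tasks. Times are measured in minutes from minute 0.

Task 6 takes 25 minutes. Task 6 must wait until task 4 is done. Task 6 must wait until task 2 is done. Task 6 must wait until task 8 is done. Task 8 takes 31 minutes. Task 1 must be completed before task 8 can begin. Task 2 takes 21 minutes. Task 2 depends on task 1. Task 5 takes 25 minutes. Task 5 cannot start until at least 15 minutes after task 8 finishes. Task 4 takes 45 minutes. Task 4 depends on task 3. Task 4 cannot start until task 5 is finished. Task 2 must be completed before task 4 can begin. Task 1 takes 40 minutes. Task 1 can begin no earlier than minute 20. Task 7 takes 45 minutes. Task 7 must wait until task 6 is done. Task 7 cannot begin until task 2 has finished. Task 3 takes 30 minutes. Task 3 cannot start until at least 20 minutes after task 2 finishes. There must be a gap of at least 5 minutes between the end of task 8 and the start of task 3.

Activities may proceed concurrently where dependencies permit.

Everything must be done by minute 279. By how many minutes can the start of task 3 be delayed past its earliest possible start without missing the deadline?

After its own release at minute 20, task 1 can start at minute 20 and finishes at minute 60.
Task 8 cannot begin until task 1 (finishes minute 60). It runs from minute 60 to 60 + 31 = minute 91.
Task 2 cannot begin until task 1 (finishes minute 60). It runs from minute 60 to 60 + 21 = minute 81.
For task 3: task 2 (finishes minute 81, plus 20-minute gap → minute 101); task 8 (finishes minute 91, plus 5-minute gap → minute 96). Taking the maximum gives a start of minute 101, and it finishes at 101 + 30 = minute 131.

Working backward from the deadline:
Task 7 has no dependents, so it just needs to finish by minute 279. Starting by 279 − 45 = minute 234 achieves that.
Task 6 has to be done before task 7 (must start by minute 234). That means finishing by minute 234, i.e. starting by 234 − 25 = minute 209.
Task 4 has to be done before task 6 (must start by minute 209). That means finishing by minute 209, i.e. starting by 209 − 45 = minute 164.
Task 3 has to be done before task 4 (must start by minute 164). That means finishing by minute 164, i.e. starting by 164 − 30 = minute 134.
So task 3 can start as early as minute 101 and as late as minute 134, giving 134 − 101 = 33 minutes of slack.

33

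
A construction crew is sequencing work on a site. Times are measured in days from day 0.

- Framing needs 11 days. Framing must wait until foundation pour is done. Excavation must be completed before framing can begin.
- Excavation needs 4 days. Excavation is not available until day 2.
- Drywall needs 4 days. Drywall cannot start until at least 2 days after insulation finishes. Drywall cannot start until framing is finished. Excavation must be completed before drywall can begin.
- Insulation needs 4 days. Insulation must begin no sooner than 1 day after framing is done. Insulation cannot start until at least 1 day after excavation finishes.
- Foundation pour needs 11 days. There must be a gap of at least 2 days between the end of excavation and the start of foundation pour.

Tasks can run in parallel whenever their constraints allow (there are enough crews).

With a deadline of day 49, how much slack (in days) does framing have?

Excavation waits on its own release at day 2, so it starts at day 2 and finishes at 2 + 4 = day 6.
After excavation (finishes day 6, plus 2-day gap → day 8), foundation pour can start at day 8 and finishes at day 19.
Framing cannot start until foundation pour (finishes day 19); excavation (finishes day 6). The controlling bound is day 19, so framing finishes at 19 + 11 = day 30.

Working backward from the deadline:
To finish by day 49, drywall (duration 4) must start no later than day 45.
Insulation has to be done before drywall (must start by day 45, minus 2-day gap → day 43). That means finishing by day 43, i.e. starting by 43 − 4 = day 39.
Framing has several dependents: insulation (must start by day 39, minus 1-day gap → day 38); drywall (must start by day 45). The earliest of those limits is day 38, so framing must start by 38 − 11 = day 27.
So framing can start as early as day 19 and as late as day 27, giving 27 − 19 = 8 days of slack.

8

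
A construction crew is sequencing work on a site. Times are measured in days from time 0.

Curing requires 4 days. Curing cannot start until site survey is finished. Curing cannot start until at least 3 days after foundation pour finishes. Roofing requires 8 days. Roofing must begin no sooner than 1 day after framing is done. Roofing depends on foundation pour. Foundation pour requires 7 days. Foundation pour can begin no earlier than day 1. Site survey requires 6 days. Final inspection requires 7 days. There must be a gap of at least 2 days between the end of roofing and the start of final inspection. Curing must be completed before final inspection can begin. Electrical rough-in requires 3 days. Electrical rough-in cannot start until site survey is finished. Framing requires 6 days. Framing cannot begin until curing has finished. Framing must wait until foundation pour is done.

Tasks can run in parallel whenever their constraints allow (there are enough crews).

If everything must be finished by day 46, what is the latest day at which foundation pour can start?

8

Nothing follows final inspection; the deadline of day 46 is its only limit. It must start by 46 − 7 = day 39.
Roofing feeds into final inspection (must start by day 39, minus 2-day gap → day 37); so roofing must finish by day 37 and therefore start by day 29.
Since roofing (must start by day 29, minus 1-day gap → day 28) depends on it, framing must finish by day 28. Backing off its 6-day duration gives a latest start of day 22.
For curing: framing (must start by day 22); final inspection (must start by day 39). The most restrictive is day 22; with a 4-day duration, curing must start by day 18.
Foundation pour must finish in time for curing (must start by day 18, minus 3-day gap → day 15); framing (must start by day 22); roofing (must start by day 29). The tightest is day 15, so foundation pour must start by 15 − 7 = day 8.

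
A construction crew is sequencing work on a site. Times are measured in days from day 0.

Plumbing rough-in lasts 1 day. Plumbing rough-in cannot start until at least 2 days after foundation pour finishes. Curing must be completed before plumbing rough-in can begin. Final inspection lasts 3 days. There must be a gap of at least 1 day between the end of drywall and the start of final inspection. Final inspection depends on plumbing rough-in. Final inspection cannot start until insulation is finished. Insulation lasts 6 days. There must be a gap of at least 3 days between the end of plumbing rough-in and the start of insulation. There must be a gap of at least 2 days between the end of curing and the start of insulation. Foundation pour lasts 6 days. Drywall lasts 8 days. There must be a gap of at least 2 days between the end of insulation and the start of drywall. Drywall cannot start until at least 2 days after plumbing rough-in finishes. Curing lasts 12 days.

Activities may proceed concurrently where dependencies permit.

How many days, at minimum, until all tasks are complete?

Curing has no prerequisites, so it starts at day 0 and finishes at day 12.
Foundation pour can start immediately at day 0; it finishes at day 6.
Plumbing rough-in needs all of foundation pour (finishes day 6, plus 2-day gap → day 8); curing (finishes day 12). That puts its earliest start at day 12; it finishes at 12 + 1 = day 13.
Insulation cannot start until plumbing rough-in (finishes day 13, plus 3-day gap → day 16); curing (finishes day 12, plus 2-day gap → day 14). The controlling bound is day 16, so insulation finishes at 16 + 6 = day 22.
Drywall needs all of insulation (finishes day 22, plus 2-day gap → day 24); plumbing rough-in (finishes day 13, plus 2-day gap → day 15). That puts its earliest start at day 24; it finishes at 24 + 8 = day 32.
Final inspection cannot start until drywall (finishes day 32, plus 1-day gap → day 33); plumbing rough-in (finishes day 13); insulation (finishes day 22). The controlling bound is day 33, so final inspection finishes at 33 + 3 = day 36.
All tasks are finished once the last one completes. Finish times: Foundation pour at 6, Curing at 12, Plumbing rough-in at 13, Insulation at 22, Drywall at 32, Final inspection at 36. The latest is day 36.

36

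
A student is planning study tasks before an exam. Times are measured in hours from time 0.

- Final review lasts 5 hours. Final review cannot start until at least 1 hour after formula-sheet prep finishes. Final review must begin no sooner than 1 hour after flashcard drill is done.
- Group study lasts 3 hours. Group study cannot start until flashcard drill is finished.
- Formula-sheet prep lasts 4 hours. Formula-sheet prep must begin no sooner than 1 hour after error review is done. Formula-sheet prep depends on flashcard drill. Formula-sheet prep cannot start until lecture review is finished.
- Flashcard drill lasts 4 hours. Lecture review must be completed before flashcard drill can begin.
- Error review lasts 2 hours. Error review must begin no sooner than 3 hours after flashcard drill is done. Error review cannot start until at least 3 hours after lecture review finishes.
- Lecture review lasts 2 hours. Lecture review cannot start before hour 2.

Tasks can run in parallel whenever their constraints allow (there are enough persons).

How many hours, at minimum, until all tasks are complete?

Lecture review cannot begin until its own release at hour 2. It runs from hour 2 to 2 + 2 = hour 4.
Flashcard drill cannot begin until lecture review (finishes hour 4). It runs from hour 4 to 4 + 4 = hour 8.
After flashcard drill (finishes hour 8), group study can start at hour 8 and finishes at hour 11.
Error review needs all of flashcard drill (finishes hour 8, plus 3-hour gap → hour 11); lecture review (finishes hour 4, plus 3-hour gap → hour 7). That puts its earliest start at hour 11; it finishes at 11 + 2 = hour 13.
Formula-sheet prep cannot start until error review (finishes hour 13, plus 1-hour gap → hour 14); flashcard drill (finishes hour 8); lecture review (finishes hour 4). The controlling bound is hour 14, so formula-sheet prep finishes at 14 + 4 = hour 18.
For final review: formula-sheet prep (finishes hour 18, plus 1-hour gap → hour 19); flashcard drill (finishes hour 8, plus 1-hour gap → hour 9). Taking the maximum gives a start of hour 19, and it finishes at 19 + 5 = hour 24.
All tasks are finished once the last one completes. Finish times: Lecture review at 4, Flashcard drill at 8, Error review at 13, Group study at 11, Formula-sheet prep at 18, Final review at 24. The latest is hour 24.

24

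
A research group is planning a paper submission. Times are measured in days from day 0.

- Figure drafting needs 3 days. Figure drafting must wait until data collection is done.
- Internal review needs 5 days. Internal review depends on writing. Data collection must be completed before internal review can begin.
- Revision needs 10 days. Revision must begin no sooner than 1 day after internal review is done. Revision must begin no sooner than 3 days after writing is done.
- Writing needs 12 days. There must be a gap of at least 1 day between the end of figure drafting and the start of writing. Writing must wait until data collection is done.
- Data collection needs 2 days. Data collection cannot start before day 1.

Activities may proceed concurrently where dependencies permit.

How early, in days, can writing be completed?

Data collection cannot begin until its own release at day 1. It runs from day 1 to 1 + 2 = day 3.
Figure drafting cannot begin until data collection (finishes day 3). It runs from day 3 to 3 + 3 = day 6.
For writing: figure drafting (finishes day 6, plus 1-day gap → day 7); data collection (finishes day 3). Taking the maximum gives a start of day 7, and it finishes at 7 + 12 = day 19.

19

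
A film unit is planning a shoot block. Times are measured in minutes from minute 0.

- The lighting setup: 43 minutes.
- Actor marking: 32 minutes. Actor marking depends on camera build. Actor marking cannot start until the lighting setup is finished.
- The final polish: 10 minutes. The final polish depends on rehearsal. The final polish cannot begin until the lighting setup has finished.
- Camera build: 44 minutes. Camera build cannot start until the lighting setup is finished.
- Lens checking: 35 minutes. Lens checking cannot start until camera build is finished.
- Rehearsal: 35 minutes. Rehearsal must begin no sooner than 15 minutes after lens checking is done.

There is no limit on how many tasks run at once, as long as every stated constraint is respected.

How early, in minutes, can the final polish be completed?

182

Nothing blocks the lighting setup, so it runs from minute 0 to minute 43.
Camera build cannot begin until the lighting setup (finishes minute 43). It runs from minute 43 to 43 + 44 = minute 87.
Lens checking cannot begin until camera build (finishes minute 87). It runs from minute 87 to 87 + 35 = minute 122.
After lens checking (finishes minute 122, plus 15-minute gap → minute 137), rehearsal can start at minute 137 and finishes at minute 172.
The final polish cannot start until rehearsal (finishes minute 172); the lighting setup (finishes minute 43). The controlling bound is minute 172, so the final polish finishes at 172 + 10 = minute 182.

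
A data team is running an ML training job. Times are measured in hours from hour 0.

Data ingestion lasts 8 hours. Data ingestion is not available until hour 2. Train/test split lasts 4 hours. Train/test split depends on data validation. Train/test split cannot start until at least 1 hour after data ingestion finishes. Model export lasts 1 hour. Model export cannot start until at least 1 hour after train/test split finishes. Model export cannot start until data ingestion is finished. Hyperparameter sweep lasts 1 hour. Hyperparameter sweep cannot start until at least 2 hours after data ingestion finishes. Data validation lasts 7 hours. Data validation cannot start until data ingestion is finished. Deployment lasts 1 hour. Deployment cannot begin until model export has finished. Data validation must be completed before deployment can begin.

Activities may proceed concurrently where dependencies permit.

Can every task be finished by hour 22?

Data ingestion waits on its own release at hour 2, so it starts at hour 2 and finishes at 2 + 8 = hour 10.
Hyperparameter sweep cannot begin until data ingestion (finishes hour 10, plus 2-hour gap → hour 12). It runs from hour 12 to 12 + 1 = hour 13.
Data validation waits on data ingestion (finishes hour 10), so it starts at hour 10 and finishes at 10 + 7 = hour 17.
For train/test split: data validation (finishes hour 17); data ingestion (finishes hour 10, plus 1-hour gap → hour 11). Taking the maximum gives a start of hour 17, and it finishes at 17 + 4 = hour 21.
For model export: train/test split (finishes hour 21, plus 1-hour gap → hour 22); data ingestion (finishes hour 10). Taking the maximum gives a start of hour 22, and it finishes at 22 + 1 = hour 23.
Deployment cannot start until model export (finishes hour 23); data validation (finishes hour 17). The controlling bound is hour 23, so deployment finishes at 23 + 1 = hour 24.
The earliest everything can be done is hour 24, which is after the deadline of 22, so it is not possible.

No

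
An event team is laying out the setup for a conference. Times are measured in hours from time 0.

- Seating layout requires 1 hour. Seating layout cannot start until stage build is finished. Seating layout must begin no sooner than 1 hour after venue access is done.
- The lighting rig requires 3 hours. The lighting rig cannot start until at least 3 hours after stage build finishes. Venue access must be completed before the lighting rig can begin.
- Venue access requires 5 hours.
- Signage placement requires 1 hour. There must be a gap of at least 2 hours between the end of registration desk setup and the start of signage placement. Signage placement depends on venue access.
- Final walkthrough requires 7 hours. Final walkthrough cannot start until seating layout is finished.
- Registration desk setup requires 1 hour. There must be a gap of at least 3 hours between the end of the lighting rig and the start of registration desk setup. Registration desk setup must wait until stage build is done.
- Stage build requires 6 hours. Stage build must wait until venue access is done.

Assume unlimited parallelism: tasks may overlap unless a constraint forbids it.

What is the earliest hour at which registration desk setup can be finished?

21

Venue access can start immediately at hour 0; it finishes at hour 5.
After venue access (finishes hour 5), stage build can start at hour 5 and finishes at hour 11.
For the lighting rig: stage build (finishes hour 11, plus 3-hour gap → hour 14); venue access (finishes hour 5). Taking the maximum gives a start of hour 14, and it finishes at 14 + 3 = hour 17.
Registration desk setup cannot start until the lighting rig (finishes hour 17, plus 3-hour gap → hour 20); stage build (finishes hour 11). The controlling bound is hour 20, so registration desk setup finishes at 20 + 1 = hour 21.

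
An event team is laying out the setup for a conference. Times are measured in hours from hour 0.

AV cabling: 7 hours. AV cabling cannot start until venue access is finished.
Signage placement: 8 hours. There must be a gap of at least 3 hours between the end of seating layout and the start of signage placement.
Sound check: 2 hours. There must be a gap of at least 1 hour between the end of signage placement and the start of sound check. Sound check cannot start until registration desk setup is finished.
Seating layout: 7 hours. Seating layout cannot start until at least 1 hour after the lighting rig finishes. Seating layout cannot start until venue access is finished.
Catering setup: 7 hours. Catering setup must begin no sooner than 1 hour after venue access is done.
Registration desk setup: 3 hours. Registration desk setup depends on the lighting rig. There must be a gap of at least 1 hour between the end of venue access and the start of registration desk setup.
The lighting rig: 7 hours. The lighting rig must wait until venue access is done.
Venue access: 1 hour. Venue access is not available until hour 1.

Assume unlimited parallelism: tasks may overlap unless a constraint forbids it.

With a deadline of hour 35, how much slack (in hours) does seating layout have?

4

Venue access cannot begin until its own release at hour 1. It runs from hour 1 to 1 + 1 = hour 2.
The lighting rig cannot begin until venue access (finishes hour 2). It runs from hour 2 to 2 + 7 = hour 9.
Seating layout needs all of the lighting rig (finishes hour 9, plus 1-hour gap → hour 10); venue access (finishes hour 2). That puts its earliest start at hour 10; it finishes at 10 + 7 = hour 17.

Working backward from the deadline:
Nothing follows sound check; the deadline of hour 35 is its only limit. It must start by 35 − 2 = hour 33.
Signage placement feeds into sound check (must start by hour 33, minus 1-hour gap → hour 32); so signage placement must finish by hour 32 and therefore start by hour 24.
Seating layout feeds into signage placement (must start by hour 24, minus 3-hour gap → hour 21); so seating layout must finish by hour 21 and therefore start by hour 14.
So seating layout can start as early as hour 10 and as late as hour 14, giving 14 − 10 = 4 hours of slack.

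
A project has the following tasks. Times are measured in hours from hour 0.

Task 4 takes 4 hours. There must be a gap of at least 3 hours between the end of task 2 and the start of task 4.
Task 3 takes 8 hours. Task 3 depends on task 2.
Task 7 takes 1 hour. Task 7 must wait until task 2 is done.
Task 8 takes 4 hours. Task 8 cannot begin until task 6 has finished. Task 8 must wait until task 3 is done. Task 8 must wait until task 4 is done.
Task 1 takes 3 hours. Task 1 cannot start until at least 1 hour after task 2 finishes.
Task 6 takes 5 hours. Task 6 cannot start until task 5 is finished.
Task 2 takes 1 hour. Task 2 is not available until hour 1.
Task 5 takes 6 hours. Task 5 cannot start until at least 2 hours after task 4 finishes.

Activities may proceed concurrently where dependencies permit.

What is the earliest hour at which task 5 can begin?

After its own release at hour 1, task 2 can start at hour 1 and finishes at hour 2.
After task 2 (finishes hour 2, plus 3-hour gap → hour 5), task 4 can start at hour 5 and finishes at hour 9.
Task 5 waits on task 4 (finishes hour 9, plus 2-hour gap → hour 11), so the earliest it can start is hour 11.

11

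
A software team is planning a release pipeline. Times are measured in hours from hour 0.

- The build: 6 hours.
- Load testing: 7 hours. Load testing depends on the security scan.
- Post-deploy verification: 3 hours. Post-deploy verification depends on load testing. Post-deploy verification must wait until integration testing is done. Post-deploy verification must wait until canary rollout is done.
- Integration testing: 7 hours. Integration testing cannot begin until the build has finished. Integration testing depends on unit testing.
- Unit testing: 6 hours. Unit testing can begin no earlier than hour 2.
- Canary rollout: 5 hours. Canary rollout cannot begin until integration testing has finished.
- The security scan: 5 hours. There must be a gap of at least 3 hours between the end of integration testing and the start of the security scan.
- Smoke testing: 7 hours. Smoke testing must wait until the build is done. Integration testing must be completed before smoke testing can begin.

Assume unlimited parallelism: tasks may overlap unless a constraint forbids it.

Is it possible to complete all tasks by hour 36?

Unit testing waits on its own release at hour 2, so it starts at hour 2 and finishes at 2 + 6 = hour 8.
Nothing blocks the build, so it runs from hour 0 to hour 6.
Integration testing has to wait for the build (finishes hour 6); unit testing (finishes hour 8). The latest of these is hour 8, so integration testing runs hour 8 to 8 + 7 = hour 15.
After integration testing (finishes hour 15), canary rollout can start at hour 15 and finishes at hour 20.
Smoke testing needs all of the build (finishes hour 6); integration testing (finishes hour 15). That puts its earliest start at hour 15; it finishes at 15 + 7 = hour 22.
The security scan cannot begin until integration testing (finishes hour 15, plus 3-hour gap → hour 18). It runs from hour 18 to 18 + 5 = hour 23.
After the security scan (finishes hour 23), load testing can start at hour 23 and finishes at hour 30.
For post-deploy verification: load testing (finishes hour 30); integration testing (finishes hour 15); canary rollout (finishes hour 20). Taking the maximum gives a start of hour 30, and it finishes at 30 + 3 = hour 33.
Every task is finished by hour 33, which is no later than the deadline of 36, so the schedule is feasible.

Yes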